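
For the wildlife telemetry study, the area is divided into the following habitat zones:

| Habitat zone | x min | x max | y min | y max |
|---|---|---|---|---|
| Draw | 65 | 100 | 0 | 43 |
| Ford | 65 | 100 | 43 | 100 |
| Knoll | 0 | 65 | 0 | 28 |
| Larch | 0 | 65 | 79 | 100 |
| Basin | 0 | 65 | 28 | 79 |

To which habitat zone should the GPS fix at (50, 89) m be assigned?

The point has x = 50 and y = 89.
Only Larch satisfies 0 ≤ x ≤ 65 and 79 ≤ y ≤ 100.

Larch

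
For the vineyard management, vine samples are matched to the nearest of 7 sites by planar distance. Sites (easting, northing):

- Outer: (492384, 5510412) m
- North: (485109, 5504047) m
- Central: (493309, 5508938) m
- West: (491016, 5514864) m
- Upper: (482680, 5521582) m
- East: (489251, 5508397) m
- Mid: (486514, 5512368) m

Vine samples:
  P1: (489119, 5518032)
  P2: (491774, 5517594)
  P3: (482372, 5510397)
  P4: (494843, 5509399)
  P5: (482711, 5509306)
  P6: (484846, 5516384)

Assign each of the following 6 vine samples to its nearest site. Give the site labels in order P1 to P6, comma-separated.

P1 → West (d²=13634833.00)
P2 → West (d²=8027464.00)
P3 → Mid (d²=21041005.00)
P4 → Central (d²=2565677.00)
P5 → Mid (d²=23838653.00)
P6 → Mid (d²=18910480.00)

West, West, Mid, Central, Mid, Mid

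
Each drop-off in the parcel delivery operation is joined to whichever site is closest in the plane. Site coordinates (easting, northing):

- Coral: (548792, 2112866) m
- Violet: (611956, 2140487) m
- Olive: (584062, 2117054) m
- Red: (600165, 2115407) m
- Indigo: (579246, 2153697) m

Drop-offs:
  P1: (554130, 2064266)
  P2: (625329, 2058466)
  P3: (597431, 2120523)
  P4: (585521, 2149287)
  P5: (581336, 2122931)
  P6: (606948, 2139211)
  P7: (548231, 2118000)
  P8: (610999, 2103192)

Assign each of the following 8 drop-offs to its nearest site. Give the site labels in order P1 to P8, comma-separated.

Coral, Red, Red, Indigo, Olive, Violet, Coral, Red

P1 → Coral (d²=2390454244.00)
P2 → Red (d²=3875504377.00)
P3 → Red (d²=33648212.00)
P4 → Indigo (d²=58823725.00)
P5 → Olive (d²=41970205.00)
P6 → Violet (d²=26708240.00)
P7 → Coral (d²=26672677.00)
P8 → Red (d²=266581781.00)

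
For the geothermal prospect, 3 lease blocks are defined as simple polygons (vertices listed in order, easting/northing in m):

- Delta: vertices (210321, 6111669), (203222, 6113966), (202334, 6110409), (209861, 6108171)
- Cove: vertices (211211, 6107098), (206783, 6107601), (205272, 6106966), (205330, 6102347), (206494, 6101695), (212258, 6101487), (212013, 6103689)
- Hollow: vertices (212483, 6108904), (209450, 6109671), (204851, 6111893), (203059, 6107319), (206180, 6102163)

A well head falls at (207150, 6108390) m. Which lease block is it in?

Hollow

Cast a ray rightward from (207150, 6108390). For each polygon, the edges (by vertex number in listed order) whose endpoints lie on opposite sides of northing = 6108390, where each meets that height, and whether that is right or left of the point:
Delta: 3–4 at easting≈209124.4 (right), 4–1 at easting≈209889.8 (right) → 2 crossings.
Cove: no edge straddles that height → 0 crossings.
Hollow: 3–4 at easting≈203478.6 (left), 5–1 at easting≈212002.4 (right) → 1 crossing.
Only Hollow has an odd count, so the point is inside Hollow.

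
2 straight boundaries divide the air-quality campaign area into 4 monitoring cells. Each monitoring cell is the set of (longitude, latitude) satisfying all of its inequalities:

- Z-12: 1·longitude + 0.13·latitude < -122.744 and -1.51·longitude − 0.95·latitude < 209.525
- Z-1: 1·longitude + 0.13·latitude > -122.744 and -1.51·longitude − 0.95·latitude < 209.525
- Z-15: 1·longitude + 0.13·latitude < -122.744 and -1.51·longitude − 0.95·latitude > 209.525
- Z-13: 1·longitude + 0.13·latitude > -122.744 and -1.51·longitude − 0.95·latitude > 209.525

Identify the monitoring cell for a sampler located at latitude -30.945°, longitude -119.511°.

Z-15

1·-119.511 + 0.13·-30.945 = -123.534, which is < -122.744
-1.51·-119.511 − 0.95·-30.945 = 209.859, which is > 209.525
This sign pattern matches Z-15.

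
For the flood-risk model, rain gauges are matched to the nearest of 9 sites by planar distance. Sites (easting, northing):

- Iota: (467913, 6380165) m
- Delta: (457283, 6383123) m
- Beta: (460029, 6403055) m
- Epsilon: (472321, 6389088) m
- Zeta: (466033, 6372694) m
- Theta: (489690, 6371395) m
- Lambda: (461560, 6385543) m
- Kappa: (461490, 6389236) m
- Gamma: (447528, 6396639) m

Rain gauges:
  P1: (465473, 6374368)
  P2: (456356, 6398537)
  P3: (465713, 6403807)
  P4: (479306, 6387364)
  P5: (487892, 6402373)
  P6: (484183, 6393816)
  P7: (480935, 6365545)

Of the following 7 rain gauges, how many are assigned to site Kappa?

0

P1 → Zeta
P2 → Beta
P3 → Beta
P4 → Epsilon
P5 → Epsilon
P6 → Epsilon
P7 → Theta
0 of the 7 go to Kappa.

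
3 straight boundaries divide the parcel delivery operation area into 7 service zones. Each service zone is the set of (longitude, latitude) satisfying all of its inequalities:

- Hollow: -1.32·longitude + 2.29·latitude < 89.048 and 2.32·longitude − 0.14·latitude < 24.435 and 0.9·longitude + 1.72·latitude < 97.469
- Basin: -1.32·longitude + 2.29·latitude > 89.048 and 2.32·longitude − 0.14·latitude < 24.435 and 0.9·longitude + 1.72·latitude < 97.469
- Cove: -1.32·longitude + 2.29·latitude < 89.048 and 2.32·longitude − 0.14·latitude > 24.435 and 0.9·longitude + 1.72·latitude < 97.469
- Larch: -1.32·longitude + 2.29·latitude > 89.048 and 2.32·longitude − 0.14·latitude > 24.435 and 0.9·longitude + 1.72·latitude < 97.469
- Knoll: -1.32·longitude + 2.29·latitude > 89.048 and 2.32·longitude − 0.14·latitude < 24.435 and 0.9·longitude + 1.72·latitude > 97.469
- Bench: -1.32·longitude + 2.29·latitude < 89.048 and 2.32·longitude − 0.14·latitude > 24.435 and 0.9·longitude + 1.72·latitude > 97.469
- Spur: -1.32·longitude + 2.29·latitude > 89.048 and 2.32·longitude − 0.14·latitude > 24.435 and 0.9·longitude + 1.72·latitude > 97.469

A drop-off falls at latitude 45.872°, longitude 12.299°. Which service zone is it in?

Hollow

-1.32·12.299 + 2.29·45.872 = 88.812, which is < 89.048
2.32·12.299 − 0.14·45.872 = 22.112, which is < 24.435
0.9·12.299 + 1.72·45.872 = 89.969, which is < 97.469
This sign pattern matches Hollow.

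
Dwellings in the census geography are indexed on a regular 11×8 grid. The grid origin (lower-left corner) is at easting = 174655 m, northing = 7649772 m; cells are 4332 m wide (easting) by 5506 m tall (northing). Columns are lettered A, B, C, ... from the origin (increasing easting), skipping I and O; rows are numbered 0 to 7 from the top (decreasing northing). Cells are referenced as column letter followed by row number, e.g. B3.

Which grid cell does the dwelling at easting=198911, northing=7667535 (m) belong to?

F4

Column index: ⌊(198911 − 174655) / 4332⌋ = ⌊5.599⌋ = 5 → column F
Row offset from origin: ⌊(7667535 − 7649772) / 5506⌋ = ⌊3.226⌋ = 3 → row 4 (counted from top)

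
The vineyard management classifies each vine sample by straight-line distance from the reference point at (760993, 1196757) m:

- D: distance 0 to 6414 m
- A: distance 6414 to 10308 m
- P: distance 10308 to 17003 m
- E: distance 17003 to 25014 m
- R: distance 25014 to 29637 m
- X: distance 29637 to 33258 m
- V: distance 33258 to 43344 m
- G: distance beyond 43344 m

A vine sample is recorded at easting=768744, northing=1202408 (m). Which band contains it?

A

Distance = √((768744−760993)² + (1202408−1196757)²) = √(60078001.000 + 31933801.000) = 9592.278 m.
6414 ≤ 9592.278 < 10308 → A.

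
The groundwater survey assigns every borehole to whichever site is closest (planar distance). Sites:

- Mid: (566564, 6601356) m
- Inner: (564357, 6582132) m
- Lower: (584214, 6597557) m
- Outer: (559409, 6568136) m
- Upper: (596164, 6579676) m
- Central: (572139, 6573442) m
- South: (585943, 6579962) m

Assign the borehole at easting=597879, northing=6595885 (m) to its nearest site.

Squared distances to each site:
Mid: 1010561066.000; Inner: 1312869493.000; Lower: 189527809.000; Outer: 2249947901.000; Upper: 265672906.000; Central: 1166235849.000; South: 396010025.000.
Minimum at Lower.

Lower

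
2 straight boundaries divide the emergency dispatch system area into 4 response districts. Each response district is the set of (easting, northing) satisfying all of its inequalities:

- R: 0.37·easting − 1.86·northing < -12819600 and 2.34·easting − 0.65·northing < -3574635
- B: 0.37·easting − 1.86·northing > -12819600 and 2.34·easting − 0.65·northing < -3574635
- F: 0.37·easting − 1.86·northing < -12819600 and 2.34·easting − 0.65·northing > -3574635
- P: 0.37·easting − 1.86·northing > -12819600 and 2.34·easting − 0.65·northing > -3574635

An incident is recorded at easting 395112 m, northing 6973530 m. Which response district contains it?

R

0.37·395112 − 1.86·6973530 = -12824574.360, which is < -12819600
2.34·395112 − 0.65·6973530 = -3608232.420, which is < -3574635
This sign pattern matches R.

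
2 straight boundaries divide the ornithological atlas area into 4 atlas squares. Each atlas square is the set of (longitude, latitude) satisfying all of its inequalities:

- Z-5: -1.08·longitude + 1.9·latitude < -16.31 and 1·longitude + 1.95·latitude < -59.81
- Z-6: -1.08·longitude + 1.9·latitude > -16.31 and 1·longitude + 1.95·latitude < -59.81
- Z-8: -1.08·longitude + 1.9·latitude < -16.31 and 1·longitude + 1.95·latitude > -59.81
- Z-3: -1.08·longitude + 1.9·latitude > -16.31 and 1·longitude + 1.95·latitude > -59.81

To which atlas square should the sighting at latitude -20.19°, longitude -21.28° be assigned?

-1.08·-21.28 + 1.9·-20.19 = -15.379, which is > -16.31
1·-21.28 + 1.95·-20.19 = -60.651, which is < -59.81
This sign pattern matches Z-6.

Z-6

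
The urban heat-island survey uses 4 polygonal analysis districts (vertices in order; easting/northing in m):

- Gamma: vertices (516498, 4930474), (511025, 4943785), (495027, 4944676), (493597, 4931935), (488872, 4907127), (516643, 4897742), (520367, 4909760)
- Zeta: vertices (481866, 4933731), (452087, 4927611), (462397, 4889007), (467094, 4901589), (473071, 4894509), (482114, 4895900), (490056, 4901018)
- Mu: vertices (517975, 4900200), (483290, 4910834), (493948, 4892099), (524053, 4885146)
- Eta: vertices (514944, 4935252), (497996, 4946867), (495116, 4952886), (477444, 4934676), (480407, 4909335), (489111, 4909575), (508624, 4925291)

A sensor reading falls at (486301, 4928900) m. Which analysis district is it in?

Eta

Cast a ray rightward from (486301, 4928900). For each polygon, the edges (by vertex number in listed order) whose endpoints lie on opposite sides of northing = 4928900, where each meets that height, and whether that is right or left of the point:
Gamma: 4–5 at easting≈493018.9 (right), 7–1 at easting≈516792.0 (right) → 2 crossings.
Zeta: 1–2 at easting≈458359.1 (left), 7–1 at easting≈483075.5 (left) → 0 crossings.
Mu: no edge straddles that height → 0 crossings.
Eta: 4–5 at easting≈478119.4 (left), 7–1 at easting≈510913.8 (right) → 1 crossing.
Only Eta has an odd count, so the point is inside Eta.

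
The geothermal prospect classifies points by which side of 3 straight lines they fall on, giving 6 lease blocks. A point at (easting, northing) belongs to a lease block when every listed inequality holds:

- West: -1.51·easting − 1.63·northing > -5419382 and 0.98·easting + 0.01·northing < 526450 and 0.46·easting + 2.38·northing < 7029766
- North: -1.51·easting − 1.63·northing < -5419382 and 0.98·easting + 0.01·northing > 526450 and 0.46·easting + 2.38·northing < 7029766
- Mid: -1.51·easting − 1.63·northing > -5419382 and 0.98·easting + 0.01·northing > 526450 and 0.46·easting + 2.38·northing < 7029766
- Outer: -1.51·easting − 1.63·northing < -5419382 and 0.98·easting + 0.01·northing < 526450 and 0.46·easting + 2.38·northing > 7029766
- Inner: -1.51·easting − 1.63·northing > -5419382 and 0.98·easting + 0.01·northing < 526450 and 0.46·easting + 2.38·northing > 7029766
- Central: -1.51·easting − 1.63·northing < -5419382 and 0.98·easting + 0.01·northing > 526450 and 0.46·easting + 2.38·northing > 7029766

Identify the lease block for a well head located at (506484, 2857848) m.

Outer

-1.51·506484 − 1.63·2857848 = -5423083.080, which is < -5419382
0.98·506484 + 0.01·2857848 = 524932.800, which is < 526450
0.46·506484 + 2.38·2857848 = 7034660.880, which is > 7029766
This sign pattern matches Outer.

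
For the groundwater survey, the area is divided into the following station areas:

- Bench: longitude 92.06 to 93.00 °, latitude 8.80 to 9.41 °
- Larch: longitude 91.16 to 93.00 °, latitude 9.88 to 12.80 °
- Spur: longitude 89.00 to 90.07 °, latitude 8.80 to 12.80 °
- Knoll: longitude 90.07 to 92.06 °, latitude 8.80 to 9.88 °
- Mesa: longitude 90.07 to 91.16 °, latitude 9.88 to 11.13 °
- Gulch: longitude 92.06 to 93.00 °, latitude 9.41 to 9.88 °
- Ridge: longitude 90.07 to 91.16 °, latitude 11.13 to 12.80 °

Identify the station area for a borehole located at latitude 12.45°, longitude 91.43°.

The point has longitude = 91.43 and latitude = 12.45.
Only Larch satisfies 91.16 ≤ longitude ≤ 93.00 and 9.88 ≤ latitude ≤ 12.80.

Larch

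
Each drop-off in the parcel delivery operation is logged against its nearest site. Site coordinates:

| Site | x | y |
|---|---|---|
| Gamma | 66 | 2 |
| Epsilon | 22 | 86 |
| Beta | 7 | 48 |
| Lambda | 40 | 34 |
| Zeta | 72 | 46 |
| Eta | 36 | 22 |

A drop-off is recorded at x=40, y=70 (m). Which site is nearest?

Epsilon

Squared distances to each site:
Gamma: 5300.000; Epsilon: 580.000; Beta: 1573.000; Lambda: 1296.000; Zeta: 1600.000; Eta: 2320.000.
Minimum at Epsilon.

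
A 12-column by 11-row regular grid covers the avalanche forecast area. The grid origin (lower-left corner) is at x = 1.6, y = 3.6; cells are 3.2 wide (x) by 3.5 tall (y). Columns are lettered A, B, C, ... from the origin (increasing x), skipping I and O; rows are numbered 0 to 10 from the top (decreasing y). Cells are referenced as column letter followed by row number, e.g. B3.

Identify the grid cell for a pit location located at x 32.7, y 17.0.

Column index: ⌊(32.7 − 1.6) / 3.2⌋ = ⌊9.719⌋ = 9 → column K
Row offset from origin: ⌊(17.0 − 3.6) / 3.5⌋ = ⌊3.829⌋ = 3 → row 7 (counted from top)

K7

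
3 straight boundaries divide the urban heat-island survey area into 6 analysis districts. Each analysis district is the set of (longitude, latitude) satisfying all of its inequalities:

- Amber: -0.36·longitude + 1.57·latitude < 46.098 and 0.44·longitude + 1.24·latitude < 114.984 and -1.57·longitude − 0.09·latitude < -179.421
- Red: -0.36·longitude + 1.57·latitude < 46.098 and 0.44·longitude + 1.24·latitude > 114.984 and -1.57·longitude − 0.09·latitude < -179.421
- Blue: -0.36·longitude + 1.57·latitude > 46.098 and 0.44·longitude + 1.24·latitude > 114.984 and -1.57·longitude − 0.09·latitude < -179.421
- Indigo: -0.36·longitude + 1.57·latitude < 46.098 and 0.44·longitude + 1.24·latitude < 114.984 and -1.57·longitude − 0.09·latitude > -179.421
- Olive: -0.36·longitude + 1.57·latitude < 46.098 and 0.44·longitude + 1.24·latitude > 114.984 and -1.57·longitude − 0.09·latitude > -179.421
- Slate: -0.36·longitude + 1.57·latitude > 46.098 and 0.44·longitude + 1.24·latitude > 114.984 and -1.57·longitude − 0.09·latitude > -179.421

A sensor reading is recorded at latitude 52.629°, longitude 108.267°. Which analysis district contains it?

-0.36·108.267 + 1.57·52.629 = 43.651, which is < 46.098
0.44·108.267 + 1.24·52.629 = 112.897, which is < 114.984
-1.57·108.267 − 0.09·52.629 = -174.716, which is > -179.421
This sign pattern matches Indigo.

Indigo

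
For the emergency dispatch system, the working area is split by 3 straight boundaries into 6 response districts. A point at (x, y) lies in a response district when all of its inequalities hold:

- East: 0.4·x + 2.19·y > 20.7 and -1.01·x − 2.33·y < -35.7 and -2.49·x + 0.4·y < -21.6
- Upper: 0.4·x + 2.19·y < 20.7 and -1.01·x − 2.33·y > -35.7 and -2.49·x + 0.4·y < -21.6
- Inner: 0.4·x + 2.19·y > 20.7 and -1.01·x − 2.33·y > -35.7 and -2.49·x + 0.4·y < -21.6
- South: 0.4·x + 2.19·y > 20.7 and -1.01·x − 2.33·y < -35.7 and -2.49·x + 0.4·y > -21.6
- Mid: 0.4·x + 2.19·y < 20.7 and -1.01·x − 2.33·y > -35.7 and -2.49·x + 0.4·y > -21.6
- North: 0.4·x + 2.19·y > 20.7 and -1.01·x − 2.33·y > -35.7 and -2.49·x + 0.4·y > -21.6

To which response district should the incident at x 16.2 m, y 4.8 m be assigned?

Upper

0.4·16.2 + 2.19·4.8 = 16.992, which is < 20.7
-1.01·16.2 − 2.33·4.8 = -27.546, which is > -35.7
-2.49·16.2 + 0.4·4.8 = -38.418, which is < -21.6
This sign pattern matches Upper.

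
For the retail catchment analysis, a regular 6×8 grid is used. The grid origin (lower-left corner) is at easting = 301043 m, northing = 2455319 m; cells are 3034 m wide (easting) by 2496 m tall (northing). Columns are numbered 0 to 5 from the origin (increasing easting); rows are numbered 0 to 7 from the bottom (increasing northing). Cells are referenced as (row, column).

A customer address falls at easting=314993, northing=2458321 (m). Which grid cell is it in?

Column index: ⌊(314993 − 301043) / 3034⌋ = ⌊4.598⌋ = 4
Row offset from origin: ⌊(2458321 − 2455319) / 2496⌋ = ⌊1.203⌋ = 1 → row 1

(1, 4)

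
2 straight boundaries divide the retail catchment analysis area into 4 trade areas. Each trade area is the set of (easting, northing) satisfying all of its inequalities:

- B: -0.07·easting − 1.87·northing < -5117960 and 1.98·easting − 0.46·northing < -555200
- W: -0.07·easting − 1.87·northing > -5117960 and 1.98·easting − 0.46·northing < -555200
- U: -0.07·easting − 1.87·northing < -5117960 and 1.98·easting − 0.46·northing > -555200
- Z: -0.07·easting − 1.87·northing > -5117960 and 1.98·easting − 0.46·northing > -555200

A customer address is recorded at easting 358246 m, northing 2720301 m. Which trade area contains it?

-0.07·358246 − 1.87·2720301 = -5112040.090, which is > -5117960
1.98·358246 − 0.46·2720301 = -542011.380, which is > -555200
This sign pattern matches Z.

Z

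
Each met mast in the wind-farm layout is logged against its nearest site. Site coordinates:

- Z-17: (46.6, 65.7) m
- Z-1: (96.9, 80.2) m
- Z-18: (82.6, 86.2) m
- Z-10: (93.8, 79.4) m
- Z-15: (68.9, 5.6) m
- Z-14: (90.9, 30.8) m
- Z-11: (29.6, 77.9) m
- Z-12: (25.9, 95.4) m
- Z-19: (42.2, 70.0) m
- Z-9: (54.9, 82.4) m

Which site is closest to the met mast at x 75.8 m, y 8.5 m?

Z-15

Squared distances to each site:
Z-17: 4124.480; Z-1: 5586.100; Z-18: 6083.530; Z-10: 5350.810; Z-15: 56.020; Z-14: 725.300; Z-11: 6950.800; Z-12: 10041.620; Z-19: 4911.210; Z-9: 5898.020.
Minimum at Z-15.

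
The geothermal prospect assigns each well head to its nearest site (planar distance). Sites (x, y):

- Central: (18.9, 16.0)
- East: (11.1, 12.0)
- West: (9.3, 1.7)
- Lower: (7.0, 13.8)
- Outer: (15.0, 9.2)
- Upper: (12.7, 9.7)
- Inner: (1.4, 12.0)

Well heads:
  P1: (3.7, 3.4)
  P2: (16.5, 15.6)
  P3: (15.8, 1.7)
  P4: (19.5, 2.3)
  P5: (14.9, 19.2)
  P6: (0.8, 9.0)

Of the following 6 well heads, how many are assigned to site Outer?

1

P1 → West
P2 → Central
P3 → West
P4 → Outer
P5 → Central
P6 → Inner
1 of the 6 goes to Outer.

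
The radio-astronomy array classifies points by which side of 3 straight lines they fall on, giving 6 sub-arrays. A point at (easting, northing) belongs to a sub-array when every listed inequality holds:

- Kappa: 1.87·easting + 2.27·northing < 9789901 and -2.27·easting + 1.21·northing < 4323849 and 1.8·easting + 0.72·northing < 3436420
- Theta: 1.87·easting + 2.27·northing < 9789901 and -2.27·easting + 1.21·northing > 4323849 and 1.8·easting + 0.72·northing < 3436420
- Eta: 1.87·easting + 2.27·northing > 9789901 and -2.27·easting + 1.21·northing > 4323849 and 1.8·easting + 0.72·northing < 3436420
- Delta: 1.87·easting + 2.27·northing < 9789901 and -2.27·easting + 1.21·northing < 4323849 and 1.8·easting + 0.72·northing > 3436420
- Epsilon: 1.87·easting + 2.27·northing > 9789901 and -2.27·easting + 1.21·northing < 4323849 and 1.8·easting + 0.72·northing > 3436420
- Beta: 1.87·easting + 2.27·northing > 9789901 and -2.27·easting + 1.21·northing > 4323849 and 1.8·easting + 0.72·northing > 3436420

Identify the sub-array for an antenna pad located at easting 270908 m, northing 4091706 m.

1.87·270908 + 2.27·4091706 = 9794770.580, which is > 9789901
-2.27·270908 + 1.21·4091706 = 4336003.100, which is > 4323849
1.8·270908 + 0.72·4091706 = 3433662.720, which is < 3436420
This sign pattern matches Eta.

Eta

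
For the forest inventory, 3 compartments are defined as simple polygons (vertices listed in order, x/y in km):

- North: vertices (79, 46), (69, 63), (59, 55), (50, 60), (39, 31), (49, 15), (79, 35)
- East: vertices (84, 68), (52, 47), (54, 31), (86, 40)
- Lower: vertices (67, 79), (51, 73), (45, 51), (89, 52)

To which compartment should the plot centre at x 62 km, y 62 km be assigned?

Lower

Cast a ray rightward from (62, 62). For each polygon, the edges (by vertex number in listed order) whose endpoints lie on opposite sides of y = 62, where each meets that height, and whether that is right or left of the point:
North: 1–2 at x≈69.6 (right), 2–3 at x≈67.8 (right) → 2 crossings.
East: 1–2 at x≈74.9 (right), 4–1 at x≈84.4 (right) → 2 crossings.
Lower: 2–3 at x≈48.0 (left), 4–1 at x≈80.9 (right) → 1 crossing.
Only Lower has an odd count, so the point is inside Lower.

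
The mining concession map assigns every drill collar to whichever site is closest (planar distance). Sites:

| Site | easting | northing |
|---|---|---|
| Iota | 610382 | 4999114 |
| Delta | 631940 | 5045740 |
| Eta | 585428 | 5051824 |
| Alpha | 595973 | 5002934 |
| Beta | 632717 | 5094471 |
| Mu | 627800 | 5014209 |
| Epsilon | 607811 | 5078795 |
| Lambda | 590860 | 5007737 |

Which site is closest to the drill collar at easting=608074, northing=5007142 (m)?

Iota

Squared distances to each site:
Iota: 69775648.000; Delta: 2059391560.000; Eta: 2509322440.000; Alpha: 164141465.000; Beta: 8233631690.000; Mu: 439057565.000; Epsilon: 5134221578.000; Lambda: 296675821.000.
Minimum at Iota.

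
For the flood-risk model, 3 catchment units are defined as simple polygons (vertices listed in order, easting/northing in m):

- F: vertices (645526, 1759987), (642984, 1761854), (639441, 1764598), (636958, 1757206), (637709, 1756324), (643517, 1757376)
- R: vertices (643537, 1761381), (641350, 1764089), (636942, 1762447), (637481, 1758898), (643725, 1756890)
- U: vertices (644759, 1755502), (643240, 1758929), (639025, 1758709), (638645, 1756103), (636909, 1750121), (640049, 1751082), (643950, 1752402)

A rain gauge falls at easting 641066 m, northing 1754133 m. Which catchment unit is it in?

Cast a ray rightward from (641066, 1754133). For each polygon, the edges (by vertex number in listed order) whose endpoints lie on opposite sides of northing = 1754133, where each meets that height, and whether that is right or left of the point:
F: no edge straddles that height → 0 crossings.
R: no edge straddles that height → 0 crossings.
U: 4–5 at easting≈638073.3 (left), 7–1 at easting≈644401.7 (right) → 1 crossing.
Only U has an odd count, so the point is inside U.

U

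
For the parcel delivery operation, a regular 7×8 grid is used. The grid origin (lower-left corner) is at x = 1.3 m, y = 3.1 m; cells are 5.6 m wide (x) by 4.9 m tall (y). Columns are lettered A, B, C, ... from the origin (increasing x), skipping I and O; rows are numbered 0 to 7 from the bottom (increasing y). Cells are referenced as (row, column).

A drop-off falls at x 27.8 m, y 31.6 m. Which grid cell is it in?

(5, E)

Column index: ⌊(27.8 − 1.3) / 5.6⌋ = ⌊4.732⌋ = 4 → column E
Row offset from origin: ⌊(31.6 − 3.1) / 4.9⌋ = ⌊5.816⌋ = 5 → row 5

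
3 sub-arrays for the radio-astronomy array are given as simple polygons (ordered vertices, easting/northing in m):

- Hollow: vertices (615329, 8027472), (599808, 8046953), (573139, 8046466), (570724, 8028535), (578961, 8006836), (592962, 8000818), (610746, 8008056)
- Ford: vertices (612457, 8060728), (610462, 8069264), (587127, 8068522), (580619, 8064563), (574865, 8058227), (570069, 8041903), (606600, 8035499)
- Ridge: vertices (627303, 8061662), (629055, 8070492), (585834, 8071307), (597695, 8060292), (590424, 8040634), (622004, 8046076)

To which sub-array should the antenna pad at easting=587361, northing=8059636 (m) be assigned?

Cast a ray rightward from (587361, 8059636). For each polygon, the edges (by vertex number in listed order) whose endpoints lie on opposite sides of northing = 8059636, where each meets that height, and whether that is right or left of the point:
Hollow: no edge straddles that height → 0 crossings.
Ford: 4–5 at easting≈576144.6 (left), 7–1 at easting≈612203.5 (right) → 1 crossing.
Ridge: 4–5 at easting≈597452.4 (right), 6–1 at easting≈626614.2 (right) → 2 crossings.
Only Ford has an odd count, so the point is inside Ford.

Ford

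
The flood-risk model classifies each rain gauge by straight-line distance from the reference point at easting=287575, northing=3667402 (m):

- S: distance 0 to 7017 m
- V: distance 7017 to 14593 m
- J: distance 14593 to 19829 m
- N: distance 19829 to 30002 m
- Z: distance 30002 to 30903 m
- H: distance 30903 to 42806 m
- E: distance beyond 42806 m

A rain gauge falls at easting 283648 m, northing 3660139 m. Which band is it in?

Distance = √((283648−287575)² + (3660139−3667402)²) = √(15421329.000 + 52751169.000) = 8256.664 m.
7017 ≤ 8256.664 < 14593 → V.

V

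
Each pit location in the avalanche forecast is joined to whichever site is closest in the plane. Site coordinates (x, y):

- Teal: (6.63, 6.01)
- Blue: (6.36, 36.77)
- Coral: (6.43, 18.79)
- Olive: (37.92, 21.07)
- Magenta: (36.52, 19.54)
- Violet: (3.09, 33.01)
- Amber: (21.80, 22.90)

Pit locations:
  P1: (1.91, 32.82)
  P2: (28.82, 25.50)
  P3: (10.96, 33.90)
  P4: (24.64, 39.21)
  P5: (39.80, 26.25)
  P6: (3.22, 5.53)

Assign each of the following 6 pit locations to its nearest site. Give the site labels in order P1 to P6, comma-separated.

Violet, Amber, Blue, Amber, Olive, Teal

P1 → Violet (d²=1.43)
P2 → Amber (d²=56.04)
P3 → Blue (d²=29.40)
P4 → Amber (d²=274.08)
P5 → Olive (d²=30.37)
P6 → Teal (d²=11.86)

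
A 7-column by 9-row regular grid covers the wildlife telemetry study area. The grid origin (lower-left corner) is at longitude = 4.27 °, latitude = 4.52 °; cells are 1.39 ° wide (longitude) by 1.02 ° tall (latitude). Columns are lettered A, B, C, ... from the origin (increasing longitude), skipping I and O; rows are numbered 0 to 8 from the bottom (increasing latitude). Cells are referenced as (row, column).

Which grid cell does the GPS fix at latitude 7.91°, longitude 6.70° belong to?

(3, B)

Column index: ⌊(6.70 − 4.27) / 1.39⌋ = ⌊1.748⌋ = 1 → column B
Row offset from origin: ⌊(7.91 − 4.52) / 1.02⌋ = ⌊3.324⌋ = 3 → row 3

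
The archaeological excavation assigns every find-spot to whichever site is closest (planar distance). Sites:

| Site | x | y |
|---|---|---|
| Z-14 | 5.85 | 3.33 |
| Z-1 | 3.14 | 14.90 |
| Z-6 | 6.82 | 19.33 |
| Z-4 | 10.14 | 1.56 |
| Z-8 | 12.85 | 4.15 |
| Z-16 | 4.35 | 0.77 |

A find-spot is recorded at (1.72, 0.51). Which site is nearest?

Squared distances to each site:
Z-14: 25.009; Z-1: 209.089; Z-6: 380.202; Z-4: 71.999; Z-8: 137.126; Z-16: 6.984.
Minimum at Z-16.

Z-16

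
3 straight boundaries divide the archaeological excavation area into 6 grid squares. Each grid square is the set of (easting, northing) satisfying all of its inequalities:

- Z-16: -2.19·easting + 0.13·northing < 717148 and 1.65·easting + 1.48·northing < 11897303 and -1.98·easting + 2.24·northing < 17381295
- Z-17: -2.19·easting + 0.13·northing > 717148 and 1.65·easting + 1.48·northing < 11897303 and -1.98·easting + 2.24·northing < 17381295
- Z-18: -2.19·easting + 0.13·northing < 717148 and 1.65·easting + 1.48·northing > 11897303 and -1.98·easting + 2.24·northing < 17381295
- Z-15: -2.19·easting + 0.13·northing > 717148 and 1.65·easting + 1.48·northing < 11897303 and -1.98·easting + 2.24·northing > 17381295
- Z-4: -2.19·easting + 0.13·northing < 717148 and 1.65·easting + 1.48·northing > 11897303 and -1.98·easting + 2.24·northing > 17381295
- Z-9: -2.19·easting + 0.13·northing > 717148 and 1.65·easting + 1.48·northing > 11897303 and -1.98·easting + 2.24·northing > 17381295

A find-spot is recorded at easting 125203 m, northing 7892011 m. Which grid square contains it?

Z-15

-2.19·125203 + 0.13·7892011 = 751766.860, which is > 717148
1.65·125203 + 1.48·7892011 = 11886761.230, which is < 11897303
-1.98·125203 + 2.24·7892011 = 17430202.700, which is > 17381295
This sign pattern matches Z-15.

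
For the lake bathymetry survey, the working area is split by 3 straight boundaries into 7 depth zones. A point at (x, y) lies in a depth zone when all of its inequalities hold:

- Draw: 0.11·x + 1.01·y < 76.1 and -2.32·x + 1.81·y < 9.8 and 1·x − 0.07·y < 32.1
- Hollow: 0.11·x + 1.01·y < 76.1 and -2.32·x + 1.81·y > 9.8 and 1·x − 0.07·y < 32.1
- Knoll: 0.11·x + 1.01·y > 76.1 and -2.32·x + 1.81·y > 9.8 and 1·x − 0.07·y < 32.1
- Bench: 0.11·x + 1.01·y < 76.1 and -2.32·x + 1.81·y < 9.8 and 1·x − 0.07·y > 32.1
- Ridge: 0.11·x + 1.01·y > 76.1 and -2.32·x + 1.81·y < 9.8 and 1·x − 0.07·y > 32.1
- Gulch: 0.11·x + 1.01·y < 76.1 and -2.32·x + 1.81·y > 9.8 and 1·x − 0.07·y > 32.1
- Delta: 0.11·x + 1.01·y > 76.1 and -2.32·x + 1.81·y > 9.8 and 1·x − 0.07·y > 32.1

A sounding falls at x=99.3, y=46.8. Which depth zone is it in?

0.11·99.3 + 1.01·46.8 = 58.191, which is < 76.1
-2.32·99.3 + 1.81·46.8 = -145.668, which is < 9.8
1·99.3 − 0.07·46.8 = 96.024, which is > 32.1
This sign pattern matches Bench.

Bench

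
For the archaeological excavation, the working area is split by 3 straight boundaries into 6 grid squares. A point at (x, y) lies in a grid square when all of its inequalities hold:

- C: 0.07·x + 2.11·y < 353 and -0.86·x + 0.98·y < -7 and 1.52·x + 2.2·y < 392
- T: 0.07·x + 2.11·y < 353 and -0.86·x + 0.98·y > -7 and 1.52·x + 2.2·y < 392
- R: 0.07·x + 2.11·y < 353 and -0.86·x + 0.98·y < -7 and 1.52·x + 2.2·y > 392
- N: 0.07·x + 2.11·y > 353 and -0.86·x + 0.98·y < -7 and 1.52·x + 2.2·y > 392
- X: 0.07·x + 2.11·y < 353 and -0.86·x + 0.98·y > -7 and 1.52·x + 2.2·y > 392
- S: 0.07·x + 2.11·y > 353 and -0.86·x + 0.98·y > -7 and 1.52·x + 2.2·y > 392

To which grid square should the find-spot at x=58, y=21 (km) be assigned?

0.07·58 + 2.11·21 = 48.370, which is < 353
-0.86·58 + 0.98·21 = -29.300, which is < -7
1.52·58 + 2.2·21 = 134.360, which is < 392
This sign pattern matches C.

C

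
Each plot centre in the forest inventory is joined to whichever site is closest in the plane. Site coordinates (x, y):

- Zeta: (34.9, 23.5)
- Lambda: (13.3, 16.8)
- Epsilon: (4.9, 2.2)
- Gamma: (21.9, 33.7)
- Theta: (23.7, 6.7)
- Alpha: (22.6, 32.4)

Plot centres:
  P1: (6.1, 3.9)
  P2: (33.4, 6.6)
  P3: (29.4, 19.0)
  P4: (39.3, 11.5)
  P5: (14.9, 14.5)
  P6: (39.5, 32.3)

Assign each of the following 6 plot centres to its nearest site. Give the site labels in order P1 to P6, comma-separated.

Epsilon, Theta, Zeta, Zeta, Lambda, Zeta

P1 → Epsilon (d²=4.33)
P2 → Theta (d²=94.10)
P3 → Zeta (d²=50.50)
P4 → Zeta (d²=163.36)
P5 → Lambda (d²=7.85)
P6 → Zeta (d²=98.60)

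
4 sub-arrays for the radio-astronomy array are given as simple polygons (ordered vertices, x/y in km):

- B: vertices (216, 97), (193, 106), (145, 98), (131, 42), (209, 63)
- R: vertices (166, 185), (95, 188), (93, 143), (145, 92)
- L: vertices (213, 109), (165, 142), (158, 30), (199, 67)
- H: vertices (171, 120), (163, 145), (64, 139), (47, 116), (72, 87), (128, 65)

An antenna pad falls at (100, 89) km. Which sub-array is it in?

H

Cast a ray rightward from (100, 89). For each polygon, the edges (by vertex number in listed order) whose endpoints lie on opposite sides of y = 89, where each meets that height, and whether that is right or left of the point:
B: 3–4 at x≈142.8 (right), 5–1 at x≈214.4 (right) → 2 crossings.
R: no edge straddles that height → 0 crossings.
L: 2–3 at x≈161.7 (right), 4–1 at x≈206.3 (right) → 2 crossings.
H: 4–5 at x≈70.3 (left), 6–1 at x≈146.8 (right) → 1 crossing.
Only H has an odd count, so the point is inside H.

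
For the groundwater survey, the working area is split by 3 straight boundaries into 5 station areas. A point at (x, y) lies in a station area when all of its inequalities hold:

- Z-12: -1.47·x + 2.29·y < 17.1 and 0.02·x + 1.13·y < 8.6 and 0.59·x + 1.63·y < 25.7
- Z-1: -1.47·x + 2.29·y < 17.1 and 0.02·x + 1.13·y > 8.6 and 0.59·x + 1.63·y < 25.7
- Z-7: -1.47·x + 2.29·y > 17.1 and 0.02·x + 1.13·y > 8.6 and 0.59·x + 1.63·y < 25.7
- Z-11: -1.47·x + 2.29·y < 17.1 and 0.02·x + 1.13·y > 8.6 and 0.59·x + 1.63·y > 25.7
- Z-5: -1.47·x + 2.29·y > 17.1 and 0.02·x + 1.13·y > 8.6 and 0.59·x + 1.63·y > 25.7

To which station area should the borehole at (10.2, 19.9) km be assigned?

-1.47·10.2 + 2.29·19.9 = 30.577, which is > 17.1
0.02·10.2 + 1.13·19.9 = 22.691, which is > 8.6
0.59·10.2 + 1.63·19.9 = 38.455, which is > 25.7
This sign pattern matches Z-5.

Z-5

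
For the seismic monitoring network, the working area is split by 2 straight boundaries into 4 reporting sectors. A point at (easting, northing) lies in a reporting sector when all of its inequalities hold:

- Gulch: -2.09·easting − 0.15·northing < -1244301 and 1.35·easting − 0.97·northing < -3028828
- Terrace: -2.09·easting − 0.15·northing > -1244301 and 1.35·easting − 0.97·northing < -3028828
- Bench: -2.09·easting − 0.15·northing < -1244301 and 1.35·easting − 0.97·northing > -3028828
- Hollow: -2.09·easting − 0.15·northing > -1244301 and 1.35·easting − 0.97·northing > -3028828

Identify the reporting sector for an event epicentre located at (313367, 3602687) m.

Terrace

-2.09·313367 − 0.15·3602687 = -1195340.080, which is > -1244301
1.35·313367 − 0.97·3602687 = -3071560.940, which is < -3028828
This sign pattern matches Terrace.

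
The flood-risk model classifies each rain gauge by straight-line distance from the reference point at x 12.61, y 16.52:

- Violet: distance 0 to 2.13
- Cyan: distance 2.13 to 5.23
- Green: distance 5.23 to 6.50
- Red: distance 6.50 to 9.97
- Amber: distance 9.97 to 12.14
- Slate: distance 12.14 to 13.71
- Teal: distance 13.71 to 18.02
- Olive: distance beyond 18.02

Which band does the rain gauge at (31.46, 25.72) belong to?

Distance = √((31.46−12.61)² + (25.72−16.52)²) = √(355.323 + 84.640) = 20.975.
18.02 ≤ 20.975 < ∞ → Olive.

Olive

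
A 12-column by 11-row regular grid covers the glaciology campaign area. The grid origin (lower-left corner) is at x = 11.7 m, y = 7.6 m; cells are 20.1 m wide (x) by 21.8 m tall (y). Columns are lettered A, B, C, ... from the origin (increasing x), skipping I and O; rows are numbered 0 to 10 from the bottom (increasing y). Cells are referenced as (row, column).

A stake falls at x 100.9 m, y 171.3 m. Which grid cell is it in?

(7, E)

Column index: ⌊(100.9 − 11.7) / 20.1⌋ = ⌊4.438⌋ = 4 → column E
Row offset from origin: ⌊(171.3 − 7.6) / 21.8⌋ = ⌊7.509⌋ = 7 → row 7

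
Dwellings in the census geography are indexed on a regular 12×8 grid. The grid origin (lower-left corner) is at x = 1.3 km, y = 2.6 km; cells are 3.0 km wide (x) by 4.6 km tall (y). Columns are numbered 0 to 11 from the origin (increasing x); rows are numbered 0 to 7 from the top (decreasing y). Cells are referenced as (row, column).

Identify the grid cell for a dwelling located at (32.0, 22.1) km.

Column index: ⌊(32.0 − 1.3) / 3.0⌋ = ⌊10.233⌋ = 10
Row offset from origin: ⌊(22.1 − 2.6) / 4.6⌋ = ⌊4.239⌋ = 4 → row 3 (counted from top)

(3, 10)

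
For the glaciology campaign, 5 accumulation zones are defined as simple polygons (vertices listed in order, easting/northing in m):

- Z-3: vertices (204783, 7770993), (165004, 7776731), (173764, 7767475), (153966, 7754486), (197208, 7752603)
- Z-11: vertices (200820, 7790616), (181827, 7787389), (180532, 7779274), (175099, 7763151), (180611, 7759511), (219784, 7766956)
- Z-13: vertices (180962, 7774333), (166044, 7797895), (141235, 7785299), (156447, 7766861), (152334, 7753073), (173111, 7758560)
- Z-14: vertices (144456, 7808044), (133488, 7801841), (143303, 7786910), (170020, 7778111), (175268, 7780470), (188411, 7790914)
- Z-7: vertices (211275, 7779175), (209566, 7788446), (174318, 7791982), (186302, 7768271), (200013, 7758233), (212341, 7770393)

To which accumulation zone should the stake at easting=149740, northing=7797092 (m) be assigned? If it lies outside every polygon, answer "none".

Z-14

Cast a ray rightward from (149740, 7797092). For each polygon, the edges (by vertex number in listed order) whose endpoints lie on opposite sides of northing = 7797092, where each meets that height, and whether that is right or left of the point:
Z-3: no edge straddles that height → 0 crossings.
Z-11: no edge straddles that height → 0 crossings.
Z-13: 1–2 at easting≈166552.4 (right), 2–3 at easting≈164462.4 (right) → 2 crossings.
Z-14: 2–3 at easting≈136609.8 (left), 6–1 at easting≈172558.5 (right) → 1 crossing.
Z-7: no edge straddles that height → 0 crossings.
Only Z-14 has an odd count, so the point is inside Z-14.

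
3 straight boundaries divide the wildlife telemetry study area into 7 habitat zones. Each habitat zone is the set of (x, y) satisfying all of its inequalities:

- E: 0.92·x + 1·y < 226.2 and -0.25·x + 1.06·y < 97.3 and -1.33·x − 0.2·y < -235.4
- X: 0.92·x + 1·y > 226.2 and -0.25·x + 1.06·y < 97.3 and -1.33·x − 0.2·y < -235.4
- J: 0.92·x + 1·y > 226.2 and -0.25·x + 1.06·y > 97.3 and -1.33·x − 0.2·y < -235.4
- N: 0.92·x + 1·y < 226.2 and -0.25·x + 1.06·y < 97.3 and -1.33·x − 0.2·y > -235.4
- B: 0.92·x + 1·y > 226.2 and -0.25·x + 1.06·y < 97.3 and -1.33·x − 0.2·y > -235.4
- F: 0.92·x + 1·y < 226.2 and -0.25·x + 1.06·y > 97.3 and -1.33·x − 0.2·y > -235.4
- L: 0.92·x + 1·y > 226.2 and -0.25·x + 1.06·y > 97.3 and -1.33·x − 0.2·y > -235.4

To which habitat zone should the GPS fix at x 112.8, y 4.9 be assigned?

N

0.92·112.8 + 1·4.9 = 108.676, which is < 226.2
-0.25·112.8 + 1.06·4.9 = -23.006, which is < 97.3
-1.33·112.8 − 0.2·4.9 = -151.004, which is > -235.4
This sign pattern matches N.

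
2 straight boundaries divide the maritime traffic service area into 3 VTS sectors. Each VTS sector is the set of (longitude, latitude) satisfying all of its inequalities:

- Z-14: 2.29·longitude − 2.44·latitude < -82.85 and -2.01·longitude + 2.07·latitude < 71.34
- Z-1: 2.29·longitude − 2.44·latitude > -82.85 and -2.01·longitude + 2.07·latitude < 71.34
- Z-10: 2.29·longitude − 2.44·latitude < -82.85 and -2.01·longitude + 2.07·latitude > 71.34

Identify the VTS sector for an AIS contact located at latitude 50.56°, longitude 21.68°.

Z-1

2.29·21.68 − 2.44·50.56 = -73.719, which is > -82.85
-2.01·21.68 + 2.07·50.56 = 61.082, which is < 71.34
This sign pattern matches Z-1.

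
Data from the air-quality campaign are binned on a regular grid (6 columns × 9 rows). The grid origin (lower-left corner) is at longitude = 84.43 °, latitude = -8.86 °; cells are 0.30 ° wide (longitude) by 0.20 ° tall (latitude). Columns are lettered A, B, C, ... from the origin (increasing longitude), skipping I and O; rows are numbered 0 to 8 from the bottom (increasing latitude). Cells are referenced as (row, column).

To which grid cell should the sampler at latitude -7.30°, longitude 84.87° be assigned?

(7, B)

Column index: ⌊(84.87 − 84.43) / 0.30⌋ = ⌊1.467⌋ = 1 → column B
Row offset from origin: ⌊(-7.30 − -8.86) / 0.20⌋ = ⌊7.800⌋ = 7 → row 7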